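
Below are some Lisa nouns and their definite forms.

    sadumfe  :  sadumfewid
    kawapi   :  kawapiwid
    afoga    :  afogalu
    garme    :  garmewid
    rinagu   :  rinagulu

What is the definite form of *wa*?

The pattern is front/back vowel harmony: -wid when the last vowel of the stem is a front vowel (*sadumfe*, *kawapi*, *garme*); -lu when the last vowel of the stem is a back vowel (*afoga*, *rinagu*).
*wa*: last vowel = /a/, a back vowel → -lu → *walu*.

walu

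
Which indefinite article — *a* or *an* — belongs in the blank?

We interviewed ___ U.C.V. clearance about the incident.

The indefinite article is chosen by the initial *sound* of the following word, not its spelling.
The initialism *U.C.V.* is read letter by letter; the first letter, U, is pronounced /juː/, which begins with a consonant sound.
So the article is *a*: We interviewed a U.C.V. clearance about the incident.

a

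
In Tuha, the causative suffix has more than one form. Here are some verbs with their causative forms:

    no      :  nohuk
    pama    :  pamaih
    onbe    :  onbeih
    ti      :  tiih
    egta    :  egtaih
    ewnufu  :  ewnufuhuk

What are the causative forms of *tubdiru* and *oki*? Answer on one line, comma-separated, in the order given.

The suffix is conditioned by the last vowel: -huk when the last vowel of the stem is a rounded vowel (*no*, *ewnufu*); -ih when the last vowel of the stem is an unrounded vowel (*pama*, *onbe*, *ti*, *egta*).
*tubdiru* — last vowel /u/ (a rounded vowel) → -huk → *tubdiruhuk*.
*oki*: last vowel = /i/, an unrounded vowel → -ih → *okiih*.

tubdiruhuk, okiih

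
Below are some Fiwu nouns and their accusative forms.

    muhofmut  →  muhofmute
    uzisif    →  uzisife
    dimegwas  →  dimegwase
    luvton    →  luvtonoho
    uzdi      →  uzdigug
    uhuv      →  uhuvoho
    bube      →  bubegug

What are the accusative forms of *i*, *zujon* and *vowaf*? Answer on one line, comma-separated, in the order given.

The pattern is voicing of the final sound: -e when the stem ends in a voiceless consonant (*muhofmut*, *uzisif*, *dimegwas*); -oho when the stem ends in a voiced consonant (*luvton*, *uhuv*); -gug when the stem ends in a vowel (*uzdi*, *bube*).
Since the final sound of *i* is /i/ (a vowel), it takes -gug, giving *igug*.
*zujon*: final sound = /n/, a voiced consonant → -oho → *zujonoho*.
*vowaf*: final sound = /f/, a voiceless consonant → -e → *vowafe*.

igug, zujonoho, vowafe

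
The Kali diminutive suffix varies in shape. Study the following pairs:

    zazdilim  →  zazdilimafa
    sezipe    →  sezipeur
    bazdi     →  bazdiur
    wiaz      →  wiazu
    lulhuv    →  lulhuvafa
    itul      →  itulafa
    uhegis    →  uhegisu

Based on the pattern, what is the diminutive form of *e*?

eur

The pattern is sibilance of the final sound: -u when the stem ends in a sibilant (*wiaz*, *uhegis*); -afa when the stem ends in a non-sibilant consonant (*zazdilim*, *lulhuv*, *itul*); -ur when the stem ends in a vowel (*sezipe*, *bazdi*).
The final sound of *e* is /e/, which is a vowel, so the suffix is -ur, giving *eur*.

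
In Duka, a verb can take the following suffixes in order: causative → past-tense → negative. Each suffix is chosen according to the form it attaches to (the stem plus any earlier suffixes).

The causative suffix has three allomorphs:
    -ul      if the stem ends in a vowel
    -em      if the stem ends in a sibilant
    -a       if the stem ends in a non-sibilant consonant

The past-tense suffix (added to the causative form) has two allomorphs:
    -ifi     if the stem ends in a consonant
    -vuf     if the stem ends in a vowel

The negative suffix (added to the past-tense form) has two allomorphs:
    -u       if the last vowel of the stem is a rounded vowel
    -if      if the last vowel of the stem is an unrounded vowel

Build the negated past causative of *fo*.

*fo* — final sound /o/ (a vowel) → -ul → *foul*.
Since the final sound of the causative form *foul* is /l/ (a consonant), it takes -ifi, giving *foulifi*.
The last vowel of the past-tense form *foulifi* is /i/, which is an unrounded vowel, so the negative suffix is -if, giving *foulifiif*.

foulifiif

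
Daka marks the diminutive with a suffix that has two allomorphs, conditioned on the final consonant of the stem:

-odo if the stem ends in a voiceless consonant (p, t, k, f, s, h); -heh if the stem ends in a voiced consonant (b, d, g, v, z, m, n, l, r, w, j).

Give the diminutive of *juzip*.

Since the final consonant of *juzip* is /p/ (voiceless), it takes -odo, giving *juzipodo*.

juzipodo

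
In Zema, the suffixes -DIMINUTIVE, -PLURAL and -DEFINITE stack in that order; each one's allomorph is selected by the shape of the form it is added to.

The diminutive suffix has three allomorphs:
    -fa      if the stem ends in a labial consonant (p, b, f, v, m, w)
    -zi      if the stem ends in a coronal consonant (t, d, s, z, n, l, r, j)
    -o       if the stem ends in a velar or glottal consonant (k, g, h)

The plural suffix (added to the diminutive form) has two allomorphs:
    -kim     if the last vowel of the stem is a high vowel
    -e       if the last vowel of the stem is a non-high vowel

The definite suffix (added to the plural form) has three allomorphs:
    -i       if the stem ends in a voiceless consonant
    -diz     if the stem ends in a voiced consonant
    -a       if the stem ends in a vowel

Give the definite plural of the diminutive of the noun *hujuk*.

*hujuk*: final consonant = /k/, velar/glottal → -o → *hujuko*.
The last vowel of the diminutive form *hujuko* is /o/, which is a non-high vowel, so the plural suffix is -e, giving *hujukoe*.
The plural form *hujukoe*: final sound = /e/, a vowel → -a → *hujukoea*.

hujukoea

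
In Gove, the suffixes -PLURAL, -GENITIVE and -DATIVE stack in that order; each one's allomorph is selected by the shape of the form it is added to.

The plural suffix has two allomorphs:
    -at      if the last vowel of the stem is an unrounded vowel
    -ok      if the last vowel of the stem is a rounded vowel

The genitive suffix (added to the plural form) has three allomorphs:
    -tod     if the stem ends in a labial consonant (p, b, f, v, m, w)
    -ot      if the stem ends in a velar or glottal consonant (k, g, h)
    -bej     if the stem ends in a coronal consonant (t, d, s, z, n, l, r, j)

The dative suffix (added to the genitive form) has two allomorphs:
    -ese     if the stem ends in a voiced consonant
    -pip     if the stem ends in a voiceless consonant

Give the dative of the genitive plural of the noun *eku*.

*eku*: last vowel = /u/, a rounded vowel → -ok → *ekuok*.
The final consonant of the plural form *ekuok* is /k/, which is velar/glottal, so the genitive suffix is -ot, giving *ekuokot*.
The final consonant of the genitive form *ekuokot* is /t/, which is voiceless, so the dative suffix is -pip, giving *ekuokotpip*.

ekuokotpip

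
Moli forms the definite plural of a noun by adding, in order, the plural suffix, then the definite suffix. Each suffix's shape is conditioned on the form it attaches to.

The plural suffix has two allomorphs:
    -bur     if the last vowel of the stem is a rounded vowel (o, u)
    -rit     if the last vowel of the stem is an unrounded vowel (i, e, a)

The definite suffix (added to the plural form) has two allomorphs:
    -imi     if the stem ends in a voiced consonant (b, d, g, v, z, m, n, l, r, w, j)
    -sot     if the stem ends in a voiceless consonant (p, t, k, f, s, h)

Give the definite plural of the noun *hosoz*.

Since the last vowel of *hosoz* is /o/ (a rounded vowel), it takes -bur, giving *hosozbur*.
Since the final consonant of the plural form *hosozbur* is /r/ (voiced), it takes -imi, giving *hosozburimi*.

hosozburimi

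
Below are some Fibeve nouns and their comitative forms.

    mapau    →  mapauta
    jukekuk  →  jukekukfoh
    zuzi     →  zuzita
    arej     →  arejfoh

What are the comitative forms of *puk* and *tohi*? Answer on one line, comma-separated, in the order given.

The alternation tracks the final sound of the stem — -foh when the stem ends in a consonant (*jukekuk*, *arej*); -ta when the stem ends in a vowel (*mapau*, *zuzi*).
Since the final sound of *puk* is /k/ (a consonant), it takes -foh, giving *pukfoh*.
The final sound of *tohi* is /i/, which is a vowel, so the suffix is -ta, giving *tohita*.

pukfoh, tohita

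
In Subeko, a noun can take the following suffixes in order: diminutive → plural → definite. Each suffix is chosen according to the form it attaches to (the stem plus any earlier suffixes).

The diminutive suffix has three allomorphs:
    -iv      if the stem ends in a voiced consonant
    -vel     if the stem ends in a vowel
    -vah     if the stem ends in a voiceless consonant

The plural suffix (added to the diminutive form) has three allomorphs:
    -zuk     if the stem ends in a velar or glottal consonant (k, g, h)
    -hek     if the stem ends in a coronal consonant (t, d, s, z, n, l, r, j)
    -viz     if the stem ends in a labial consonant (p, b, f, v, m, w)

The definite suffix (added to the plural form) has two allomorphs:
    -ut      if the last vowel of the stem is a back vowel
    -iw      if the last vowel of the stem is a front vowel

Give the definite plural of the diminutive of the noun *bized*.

bizedivviziw

*bized*: final sound = /d/, a voiced consonant → -iv → *bizediv*.
The final consonant of the diminutive form *bizediv* is /v/, which is labial, so the plural suffix is -viz, giving *bizedivviz*.
The plural form *bizedivviz*: last vowel = /i/, a front vowel → -iw → *bizedivviziw*.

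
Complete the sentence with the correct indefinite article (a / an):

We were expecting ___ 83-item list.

The indefinite article is chosen by the initial *sound* of the following word, not its spelling.
The number *83* is spoken "eighty-…", beginning with /ˈeɪti/ — a vowel sound.
So the article is *an*: We were expecting an 83-item list.

an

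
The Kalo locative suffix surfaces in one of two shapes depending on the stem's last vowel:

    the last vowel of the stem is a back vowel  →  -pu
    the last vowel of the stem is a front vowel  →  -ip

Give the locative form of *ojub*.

*ojub* — last vowel /u/ (a back vowel) → -pu → *ojubpu*.

ojubpu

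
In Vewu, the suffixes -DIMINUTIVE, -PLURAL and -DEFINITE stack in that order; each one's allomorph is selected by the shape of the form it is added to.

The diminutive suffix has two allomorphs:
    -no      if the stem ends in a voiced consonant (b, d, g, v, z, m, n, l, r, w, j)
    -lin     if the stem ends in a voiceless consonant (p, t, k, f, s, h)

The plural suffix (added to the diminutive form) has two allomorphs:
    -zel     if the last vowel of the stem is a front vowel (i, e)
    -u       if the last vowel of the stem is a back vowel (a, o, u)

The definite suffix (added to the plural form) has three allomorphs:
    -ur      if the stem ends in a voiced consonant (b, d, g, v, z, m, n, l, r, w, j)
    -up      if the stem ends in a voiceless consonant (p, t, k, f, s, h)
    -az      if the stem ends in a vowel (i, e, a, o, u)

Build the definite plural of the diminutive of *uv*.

*uv* — final consonant /v/ (voiced) → -no → *uvno*.
The last vowel of the diminutive form *uvno* is /o/, which is a back vowel, so the plural suffix is -u, giving *uvnou*.
The plural form *uvnou*: final sound = /u/, a vowel → -az → *uvnouaz*.

uvnouaz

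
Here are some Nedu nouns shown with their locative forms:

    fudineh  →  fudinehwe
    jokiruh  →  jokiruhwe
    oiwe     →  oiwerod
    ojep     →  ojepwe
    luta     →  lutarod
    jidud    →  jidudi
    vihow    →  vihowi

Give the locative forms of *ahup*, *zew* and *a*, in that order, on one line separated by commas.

ahupwe, zewi, arod

The pattern is voicing of the final sound: -we when the stem ends in a voiceless consonant (*fudineh*, *jokiruh*, *ojep*); -i when the stem ends in a voiced consonant (*jidud*, *vihow*); -rod when the stem ends in a vowel (*oiwe*, *luta*).
The final sound of *ahup* is /p/, which is a voiceless consonant, so the suffix is -we, giving *ahupwe*.
*zew* — final sound /w/ (a voiced consonant) → -i → *zewi*.
*a* — final sound /a/ (a vowel) → -rod → *arod*.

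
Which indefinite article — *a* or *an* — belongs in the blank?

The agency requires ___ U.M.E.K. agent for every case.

The indefinite article is chosen by the initial *sound* of the following word, not its spelling.
The initialism *U.M.E.K.* is read letter by letter; the first letter, U, is pronounced /juː/, which begins with a consonant sound.
So the article is *a*: The agency requires a U.M.E.K. agent for every case.

a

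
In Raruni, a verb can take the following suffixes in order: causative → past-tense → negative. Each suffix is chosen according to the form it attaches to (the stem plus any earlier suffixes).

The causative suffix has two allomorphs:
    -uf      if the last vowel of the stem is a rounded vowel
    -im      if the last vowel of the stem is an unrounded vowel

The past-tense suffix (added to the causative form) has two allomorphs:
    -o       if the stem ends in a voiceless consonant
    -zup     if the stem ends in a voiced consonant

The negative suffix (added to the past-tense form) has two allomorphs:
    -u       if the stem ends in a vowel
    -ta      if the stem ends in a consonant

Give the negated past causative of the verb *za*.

zaimzupta

The last vowel of *za* is /a/, which is an unrounded vowel, so the causative suffix is -im, giving *zaim*.
The causative form *zaim*: final consonant = /m/, voiced → -zup → *zaimzup*.
Since the final sound of the past-tense form *zaimzup* is /p/ (a consonant), it takes -ta, giving *zaimzupta*.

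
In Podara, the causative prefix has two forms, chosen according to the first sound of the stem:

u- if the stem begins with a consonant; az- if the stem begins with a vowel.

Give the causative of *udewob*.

azudewob

*udewob*: first sound = /u/, a vowel → az- → *azudewob*.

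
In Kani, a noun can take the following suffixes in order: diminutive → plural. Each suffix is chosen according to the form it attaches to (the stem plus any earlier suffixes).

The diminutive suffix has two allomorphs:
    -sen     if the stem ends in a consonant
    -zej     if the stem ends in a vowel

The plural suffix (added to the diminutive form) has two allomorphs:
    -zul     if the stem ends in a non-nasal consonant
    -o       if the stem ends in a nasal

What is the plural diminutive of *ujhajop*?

ujhajopseno

The final sound of *ujhajop* is /p/, which is a consonant, so the diminutive suffix is -sen, giving *ujhajopsen*.
The diminutive form *ujhajopsen* — final consonant /n/ (a nasal) → -o → *ujhajopseno*.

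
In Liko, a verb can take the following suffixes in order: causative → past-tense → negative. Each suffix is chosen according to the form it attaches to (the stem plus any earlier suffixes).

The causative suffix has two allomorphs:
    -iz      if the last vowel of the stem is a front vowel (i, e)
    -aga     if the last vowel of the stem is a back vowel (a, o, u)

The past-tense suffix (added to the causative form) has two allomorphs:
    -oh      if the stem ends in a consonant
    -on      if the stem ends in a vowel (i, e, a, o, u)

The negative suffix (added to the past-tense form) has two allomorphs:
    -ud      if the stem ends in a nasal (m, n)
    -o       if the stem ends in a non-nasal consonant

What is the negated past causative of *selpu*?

Since the last vowel of *selpu* is /u/ (a back vowel), it takes -aga, giving *selpuaga*.
The causative form *selpuaga*: final sound = /a/, a vowel → -on → *selpuagaon*.
The past-tense form *selpuagaon*: final consonant = /n/, a nasal → -ud → *selpuagaonud*.

selpuagaonud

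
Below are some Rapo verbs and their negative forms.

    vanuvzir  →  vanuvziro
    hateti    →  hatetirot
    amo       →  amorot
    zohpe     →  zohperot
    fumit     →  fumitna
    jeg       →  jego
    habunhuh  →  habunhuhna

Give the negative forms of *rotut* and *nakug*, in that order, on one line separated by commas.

rotutna, nakugo

The alternation tracks the final sound of the stem — -na when the stem ends in a voiceless consonant (*fumit*, *habunhuh*); -o when the stem ends in a voiced consonant (*vanuvzir*, *jeg*); -rot when the stem ends in a vowel (*hateti*, *amo*, *zohpe*).
Since the final sound of *rotut* is /t/ (a voiceless consonant), it takes -na, giving *rotutna*.
The final sound of *nakug* is /g/, which is a voiced consonant, so the suffix is -o, giving *nakugo*.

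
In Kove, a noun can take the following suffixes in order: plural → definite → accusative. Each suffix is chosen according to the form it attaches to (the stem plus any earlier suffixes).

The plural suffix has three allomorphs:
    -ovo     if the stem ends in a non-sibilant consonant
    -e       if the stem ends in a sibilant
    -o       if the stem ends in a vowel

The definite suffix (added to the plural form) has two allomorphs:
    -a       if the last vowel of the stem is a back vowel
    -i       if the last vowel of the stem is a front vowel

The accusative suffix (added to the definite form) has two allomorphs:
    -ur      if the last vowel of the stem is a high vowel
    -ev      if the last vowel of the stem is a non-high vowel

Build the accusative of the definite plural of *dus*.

duseiur

*dus*: final sound = /s/, a sibilant → -e → *duse*.
Since the last vowel of the plural form *duse* is /e/ (a front vowel), it takes -i, giving *dusei*.
The definite form *dusei*: last vowel = /i/, a high vowel → -ur → *duseiur*.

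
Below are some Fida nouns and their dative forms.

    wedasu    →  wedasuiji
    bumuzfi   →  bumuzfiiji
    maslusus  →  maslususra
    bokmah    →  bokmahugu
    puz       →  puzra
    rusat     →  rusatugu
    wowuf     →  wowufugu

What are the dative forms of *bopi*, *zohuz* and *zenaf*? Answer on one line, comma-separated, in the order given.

Looking at the final sound of each stem: -ra when the stem ends in a sibilant (*maslusus*, *puz*); -ugu when the stem ends in a non-sibilant consonant (*bokmah*, *rusat*, *wowuf*); -iji when the stem ends in a vowel (*wedasu*, *bumuzfi*).
*bopi* — final sound /i/ (a vowel) → -iji → *bopiiji*.
Since the final sound of *zohuz* is /z/ (a sibilant), it takes -ra, giving *zohuzra*.
Since the final sound of *zenaf* is /f/ (a non-sibilant consonant), it takes -ugu, giving *zenafugu*.

bopiiji, zohuzra, zenafugu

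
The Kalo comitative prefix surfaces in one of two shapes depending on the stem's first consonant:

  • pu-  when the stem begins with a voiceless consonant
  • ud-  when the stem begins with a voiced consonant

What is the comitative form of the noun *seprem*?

Since the first consonant of *seprem* is /s/ (voiceless), it takes pu-, giving *puseprem*.

puseprem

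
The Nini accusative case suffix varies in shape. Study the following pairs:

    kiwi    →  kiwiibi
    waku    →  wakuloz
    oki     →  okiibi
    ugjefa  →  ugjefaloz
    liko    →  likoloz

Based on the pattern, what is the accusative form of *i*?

The pattern is front/back vowel harmony: -ibi when the last vowel of the stem is a front vowel (*kiwi*, *oki*); -loz when the last vowel of the stem is a back vowel (*waku*, *ugjefa*, *liko*).
Since the last vowel of *i* is /i/ (a front vowel), it takes -ibi, giving *iibi*.

iibi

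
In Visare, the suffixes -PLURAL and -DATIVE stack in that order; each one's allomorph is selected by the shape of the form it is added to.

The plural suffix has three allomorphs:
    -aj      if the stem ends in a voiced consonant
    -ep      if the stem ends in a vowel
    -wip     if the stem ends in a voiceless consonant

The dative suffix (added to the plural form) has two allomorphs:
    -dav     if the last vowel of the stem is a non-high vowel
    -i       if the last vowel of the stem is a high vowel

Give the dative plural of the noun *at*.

The final sound of *at* is /t/, which is a voiceless consonant, so the plural suffix is -wip, giving *atwip*.
The plural form *atwip* — last vowel /i/ (a high vowel) → -i → *atwipi*.

atwipi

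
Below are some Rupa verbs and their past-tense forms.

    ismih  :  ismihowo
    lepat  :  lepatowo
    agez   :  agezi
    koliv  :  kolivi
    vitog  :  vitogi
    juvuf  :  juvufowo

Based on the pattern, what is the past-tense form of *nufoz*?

nufozi

The suffix is conditioned by the final consonant: -owo when the stem ends in a voiceless consonant (*ismih*, *lepat*, *juvuf*); -i when the stem ends in a voiced consonant (*agez*, *koliv*, *vitog*).
*nufoz* — final consonant /z/ (voiced) → -i → *nufozi*.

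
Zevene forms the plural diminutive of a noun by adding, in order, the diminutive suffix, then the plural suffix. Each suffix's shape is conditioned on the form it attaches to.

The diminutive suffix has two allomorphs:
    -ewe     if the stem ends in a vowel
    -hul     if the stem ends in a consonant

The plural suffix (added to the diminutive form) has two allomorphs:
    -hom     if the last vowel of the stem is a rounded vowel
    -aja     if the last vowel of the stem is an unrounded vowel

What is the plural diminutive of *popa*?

*popa*: final sound = /a/, a vowel → -ewe → *popaewe*.
The diminutive form *popaewe*: last vowel = /e/, an unrounded vowel → -aja → *popaeweaja*.

popaeweaja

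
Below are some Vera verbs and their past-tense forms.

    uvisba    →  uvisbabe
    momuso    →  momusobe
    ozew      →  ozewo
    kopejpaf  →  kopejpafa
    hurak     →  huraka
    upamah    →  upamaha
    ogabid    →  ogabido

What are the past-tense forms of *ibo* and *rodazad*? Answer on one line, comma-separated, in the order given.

ibobe, rodazado

The suffix is conditioned by the final sound: -a when the stem ends in a voiceless consonant (*kopejpaf*, *hurak*, *upamah*); -o when the stem ends in a voiced consonant (*ozew*, *ogabid*); -be when the stem ends in a vowel (*uvisba*, *momuso*).
Since the final sound of *ibo* is /o/ (a vowel), it takes -be, giving *ibobe*.
The final sound of *rodazad* is /d/, which is a voiced consonant, so the suffix is -o, giving *rodazado*.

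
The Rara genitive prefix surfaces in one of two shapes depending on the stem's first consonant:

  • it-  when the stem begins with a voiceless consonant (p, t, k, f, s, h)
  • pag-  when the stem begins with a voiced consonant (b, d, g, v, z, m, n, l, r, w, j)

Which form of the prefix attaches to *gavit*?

*gavit* — first consonant /g/ (voiced) → pag-.

pag-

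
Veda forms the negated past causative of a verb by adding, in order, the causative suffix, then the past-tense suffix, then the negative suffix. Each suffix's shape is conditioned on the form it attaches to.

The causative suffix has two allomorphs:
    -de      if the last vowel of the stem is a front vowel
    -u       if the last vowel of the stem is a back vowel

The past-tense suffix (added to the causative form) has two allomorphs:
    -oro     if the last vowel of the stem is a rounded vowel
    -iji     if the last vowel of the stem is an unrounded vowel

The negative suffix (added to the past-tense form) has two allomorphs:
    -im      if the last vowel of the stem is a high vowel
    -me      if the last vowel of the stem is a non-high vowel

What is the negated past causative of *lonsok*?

lonsokuorome

*lonsok*: last vowel = /o/, a back vowel → -u → *lonsoku*.
The causative form *lonsoku* — last vowel /u/ (a rounded vowel) → -oro → *lonsokuoro*.
The past-tense form *lonsokuoro*: last vowel = /o/, a non-high vowel → -me → *lonsokuorome*.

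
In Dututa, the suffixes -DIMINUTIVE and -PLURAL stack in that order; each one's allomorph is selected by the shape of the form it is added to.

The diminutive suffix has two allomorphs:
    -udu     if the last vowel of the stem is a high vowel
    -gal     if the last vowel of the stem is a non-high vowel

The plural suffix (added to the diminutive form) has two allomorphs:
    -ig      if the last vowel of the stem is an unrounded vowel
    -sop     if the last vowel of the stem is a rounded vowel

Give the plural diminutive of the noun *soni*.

soniudusop

The last vowel of *soni* is /i/, which is a high vowel, so the diminutive suffix is -udu, giving *soniudu*.
Since the last vowel of the diminutive form *soniudu* is /u/ (a rounded vowel), it takes -sop, giving *soniudusop*.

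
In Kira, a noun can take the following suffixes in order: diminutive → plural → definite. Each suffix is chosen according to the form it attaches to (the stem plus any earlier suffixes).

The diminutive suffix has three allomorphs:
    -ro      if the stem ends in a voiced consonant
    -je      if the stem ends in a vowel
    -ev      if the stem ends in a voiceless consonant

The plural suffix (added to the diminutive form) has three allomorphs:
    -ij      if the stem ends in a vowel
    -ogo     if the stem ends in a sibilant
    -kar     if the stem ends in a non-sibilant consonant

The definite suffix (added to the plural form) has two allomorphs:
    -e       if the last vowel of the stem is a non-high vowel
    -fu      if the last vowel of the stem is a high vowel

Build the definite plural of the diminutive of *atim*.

atimroijfu

*atim*: final sound = /m/, a voiced consonant → -ro → *atimro*.
Since the final sound of the diminutive form *atimro* is /o/ (a vowel), it takes -ij, giving *atimroij*.
The last vowel of the plural form *atimroij* is /i/, which is a high vowel, so the definite suffix is -fu, giving *atimroijfu*.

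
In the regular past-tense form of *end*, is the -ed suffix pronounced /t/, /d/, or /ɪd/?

The stem *end* ends in /t/ or /d/.
The -ed suffix is realized as /ɪd/ after /t, d/; as /t/ after other voiceless consonants; and as /d/ after other voiced sounds.
So -ed on *end* is pronounced /ɪd/.

/ɪd/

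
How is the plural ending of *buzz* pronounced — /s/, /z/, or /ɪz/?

/ɪz/

The stem *buzz* ends in a sibilant (/s, z, ʃ, ʒ, tʃ, dʒ/).
The plural suffix surfaces as /ɪz/ after sibilants, /s/ after other voiceless consonants, and /z/ after other voiced sounds.
So the plural -s on *buzz* is pronounced /ɪz/.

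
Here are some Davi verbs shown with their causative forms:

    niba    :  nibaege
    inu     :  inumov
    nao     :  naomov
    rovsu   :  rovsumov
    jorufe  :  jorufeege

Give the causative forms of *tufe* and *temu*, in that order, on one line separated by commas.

Looking at the last vowel of each stem: -mov when the last vowel of the stem is a rounded vowel (*inu*, *nao*, *rovsu*); -ege when the last vowel of the stem is an unrounded vowel (*niba*, *jorufe*).
The last vowel of *tufe* is /e/, which is an unrounded vowel, so the suffix is -ege, giving *tufeege*.
The last vowel of *temu* is /u/, which is a rounded vowel, so the suffix is -mov, giving *temumov*.

tufeege, temumov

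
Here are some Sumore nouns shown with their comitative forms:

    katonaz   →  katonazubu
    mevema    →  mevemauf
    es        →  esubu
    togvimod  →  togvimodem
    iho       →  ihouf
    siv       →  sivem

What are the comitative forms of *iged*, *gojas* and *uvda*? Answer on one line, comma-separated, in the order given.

igedem, gojasubu, uvdauf

Looking at the final sound of each stem: -ubu when the stem ends in a sibilant (*katonaz*, *es*); -em when the stem ends in a non-sibilant consonant (*togvimod*, *siv*); -uf when the stem ends in a vowel (*mevema*, *iho*).
*iged*: final sound = /d/, a non-sibilant consonant → -em → *igedem*.
*gojas*: final sound = /s/, a sibilant → -ubu → *gojasubu*.
The final sound of *uvda* is /a/, which is a vowel, so the suffix is -uf, giving *uvdauf*.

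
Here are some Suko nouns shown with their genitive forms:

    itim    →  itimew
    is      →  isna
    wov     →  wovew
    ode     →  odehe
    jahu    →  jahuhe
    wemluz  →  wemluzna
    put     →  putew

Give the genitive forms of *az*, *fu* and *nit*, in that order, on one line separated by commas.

The alternation tracks the final sound of the stem — -na when the stem ends in a sibilant (*is*, *wemluz*); -ew when the stem ends in a non-sibilant consonant (*itim*, *wov*, *put*); -he when the stem ends in a vowel (*ode*, *jahu*).
The final sound of *az* is /z/, which is a sibilant, so the suffix is -na, giving *azna*.
The final sound of *fu* is /u/, which is a vowel, so the suffix is -he, giving *fuhe*.
*nit*: final sound = /t/, a non-sibilant consonant → -ew → *nitew*.

azna, fuhe, nitew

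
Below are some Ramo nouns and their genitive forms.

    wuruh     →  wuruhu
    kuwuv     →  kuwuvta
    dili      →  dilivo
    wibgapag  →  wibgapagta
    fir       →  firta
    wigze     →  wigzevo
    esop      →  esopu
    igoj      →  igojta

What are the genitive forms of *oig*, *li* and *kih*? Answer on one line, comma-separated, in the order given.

The suffix is conditioned by the final sound: -u when the stem ends in a voiceless consonant (*wuruh*, *esop*); -ta when the stem ends in a voiced consonant (*kuwuv*, *wibgapag*, *fir*, *igoj*); -vo when the stem ends in a vowel (*dili*, *wigze*).
The final sound of *oig* is /g/, which is a voiced consonant, so the suffix is -ta, giving *oigta*.
Since the final sound of *li* is /i/ (a vowel), it takes -vo, giving *livo*.
*kih*: final sound = /h/, a voiceless consonant → -u → *kihu*.

oigta, livo, kihu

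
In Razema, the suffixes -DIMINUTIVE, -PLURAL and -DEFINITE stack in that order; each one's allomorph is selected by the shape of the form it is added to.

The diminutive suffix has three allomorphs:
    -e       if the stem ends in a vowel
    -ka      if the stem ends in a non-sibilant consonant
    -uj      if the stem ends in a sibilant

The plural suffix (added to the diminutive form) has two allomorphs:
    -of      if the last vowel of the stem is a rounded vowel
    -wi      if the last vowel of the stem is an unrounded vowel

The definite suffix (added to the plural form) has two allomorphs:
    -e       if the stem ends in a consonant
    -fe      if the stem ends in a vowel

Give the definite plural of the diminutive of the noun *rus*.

Since the final sound of *rus* is /s/ (a sibilant), it takes -uj, giving *rusuj*.
The diminutive form *rusuj* — last vowel /u/ (a rounded vowel) → -of → *rusujof*.
Since the final sound of the plural form *rusujof* is /f/ (a consonant), it takes -e, giving *rusujofe*.

rusujofe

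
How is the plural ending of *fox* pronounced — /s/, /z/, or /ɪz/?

/ɪz/

The stem *fox* ends in a sibilant (/s, z, ʃ, ʒ, tʃ, dʒ/).
The plural suffix surfaces as /ɪz/ after sibilants, /s/ after other voiceless consonants, and /z/ after other voiced sounds.
So the plural -s on *fox* is pronounced /ɪz/.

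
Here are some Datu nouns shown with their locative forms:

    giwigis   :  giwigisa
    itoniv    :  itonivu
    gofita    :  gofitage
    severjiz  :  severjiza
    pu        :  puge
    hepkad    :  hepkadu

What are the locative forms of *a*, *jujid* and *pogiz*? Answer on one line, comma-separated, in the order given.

age, jujidu, pogiza

The suffix is conditioned by the final sound: -a when the stem ends in a sibilant (*giwigis*, *severjiz*); -u when the stem ends in a non-sibilant consonant (*itoniv*, *hepkad*); -ge when the stem ends in a vowel (*gofita*, *pu*).
*a*: final sound = /a/, a vowel → -ge → *age*.
Since the final sound of *jujid* is /d/ (a non-sibilant consonant), it takes -u, giving *jujidu*.
The final sound of *pogiz* is /z/, which is a sibilant, so the suffix is -a, giving *pogiza*.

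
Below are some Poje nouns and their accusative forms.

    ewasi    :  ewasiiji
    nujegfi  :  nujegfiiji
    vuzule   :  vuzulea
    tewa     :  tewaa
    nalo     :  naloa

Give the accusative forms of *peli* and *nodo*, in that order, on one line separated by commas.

peliiji, nodoa

The suffix is conditioned by the last vowel: -iji when the last vowel of the stem is a high vowel (*ewasi*, *nujegfi*); -a when the last vowel of the stem is a non-high vowel (*vuzule*, *tewa*, *nalo*).
The last vowel of *peli* is /i/, which is a high vowel, so the suffix is -iji, giving *peliiji*.
Since the last vowel of *nodo* is /o/ (a non-high vowel), it takes -a, giving *nodoa*.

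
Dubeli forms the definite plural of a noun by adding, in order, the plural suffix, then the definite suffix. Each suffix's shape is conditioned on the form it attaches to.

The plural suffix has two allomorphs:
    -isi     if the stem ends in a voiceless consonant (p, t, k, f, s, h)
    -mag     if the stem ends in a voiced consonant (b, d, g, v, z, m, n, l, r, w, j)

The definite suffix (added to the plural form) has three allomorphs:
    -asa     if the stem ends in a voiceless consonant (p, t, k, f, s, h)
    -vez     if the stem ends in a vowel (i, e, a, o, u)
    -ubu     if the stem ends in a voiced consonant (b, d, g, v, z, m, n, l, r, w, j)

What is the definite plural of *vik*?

vikisivez

*vik*: final consonant = /k/, voiceless → -isi → *vikisi*.
The plural form *vikisi*: final sound = /i/, a vowel → -vez → *vikisivez*.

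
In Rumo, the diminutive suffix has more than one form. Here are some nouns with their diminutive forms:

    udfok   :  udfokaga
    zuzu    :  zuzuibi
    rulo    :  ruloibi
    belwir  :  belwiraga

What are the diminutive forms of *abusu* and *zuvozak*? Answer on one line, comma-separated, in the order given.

abusuibi, zuvozakaga

Looking at the final sound of each stem: -aga when the stem ends in a consonant (*udfok*, *belwir*); -ibi when the stem ends in a vowel (*zuzu*, *rulo*).
*abusu*: final sound = /u/, a vowel → -ibi → *abusuibi*.
The final sound of *zuvozak* is /k/, which is a consonant, so the suffix is -aga, giving *zuvozakaga*.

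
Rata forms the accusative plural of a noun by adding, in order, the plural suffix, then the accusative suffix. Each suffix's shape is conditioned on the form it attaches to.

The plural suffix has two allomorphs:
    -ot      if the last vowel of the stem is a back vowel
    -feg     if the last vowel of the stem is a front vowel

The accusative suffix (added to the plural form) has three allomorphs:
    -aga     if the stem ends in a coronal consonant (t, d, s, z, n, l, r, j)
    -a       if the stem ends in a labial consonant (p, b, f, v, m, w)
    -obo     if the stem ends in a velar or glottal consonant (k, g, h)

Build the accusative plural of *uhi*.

The last vowel of *uhi* is /i/, which is a front vowel, so the plural suffix is -feg, giving *uhifeg*.
The plural form *uhifeg* — final consonant /g/ (velar/glottal) → -obo → *uhifegobo*.

uhifegobo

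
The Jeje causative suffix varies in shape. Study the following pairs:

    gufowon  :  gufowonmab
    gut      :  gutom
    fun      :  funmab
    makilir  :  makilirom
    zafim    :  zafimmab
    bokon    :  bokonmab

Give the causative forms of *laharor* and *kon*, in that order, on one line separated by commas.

laharorom, konmab

The suffix is conditioned by the final consonant: -mab when the stem ends in a nasal (*gufowon*, *fun*, *zafim*, *bokon*); -om when the stem ends in a non-nasal consonant (*gut*, *makilir*).
The final consonant of *laharor* is /r/, which is non-nasal, so the suffix is -om, giving *laharorom*.
*kon*: final consonant = /n/, a nasal → -mab → *konmab*.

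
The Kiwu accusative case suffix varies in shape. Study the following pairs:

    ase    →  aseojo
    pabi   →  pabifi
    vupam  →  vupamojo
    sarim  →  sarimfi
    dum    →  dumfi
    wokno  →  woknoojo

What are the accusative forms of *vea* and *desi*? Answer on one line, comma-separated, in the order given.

veaojo, desifi

The suffix is conditioned by the last vowel: -fi when the last vowel of the stem is a high vowel (*pabi*, *sarim*, *dum*); -ojo when the last vowel of the stem is a non-high vowel (*ase*, *vupam*, *wokno*).
The last vowel of *vea* is /a/, which is a non-high vowel, so the suffix is -ojo, giving *veaojo*.
Since the last vowel of *desi* is /i/ (a high vowel), it takes -fi, giving *desifi*.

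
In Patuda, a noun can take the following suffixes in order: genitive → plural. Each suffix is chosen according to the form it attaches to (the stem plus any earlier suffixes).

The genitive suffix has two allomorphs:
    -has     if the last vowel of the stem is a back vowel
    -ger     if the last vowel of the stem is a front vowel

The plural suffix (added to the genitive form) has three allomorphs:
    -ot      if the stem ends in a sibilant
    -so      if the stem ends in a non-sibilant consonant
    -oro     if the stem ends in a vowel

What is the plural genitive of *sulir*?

sulirgerso

Since the last vowel of *sulir* is /i/ (a front vowel), it takes -ger, giving *sulirger*.
The genitive form *sulirger* — final sound /r/ (a non-sibilant consonant) → -so → *sulirgerso*.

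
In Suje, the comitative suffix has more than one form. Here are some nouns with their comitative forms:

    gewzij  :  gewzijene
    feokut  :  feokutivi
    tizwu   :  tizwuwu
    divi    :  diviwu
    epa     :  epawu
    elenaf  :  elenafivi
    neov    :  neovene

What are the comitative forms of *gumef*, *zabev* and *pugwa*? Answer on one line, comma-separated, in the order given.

gumefivi, zabevene, pugwawu

The pattern is voicing of the final sound: -ivi when the stem ends in a voiceless consonant (*feokut*, *elenaf*); -ene when the stem ends in a voiced consonant (*gewzij*, *neov*); -wu when the stem ends in a vowel (*tizwu*, *divi*, *epa*).
Since the final sound of *gumef* is /f/ (a voiceless consonant), it takes -ivi, giving *gumefivi*.
*zabev* — final sound /v/ (a voiced consonant) → -ene → *zabevene*.
Since the final sound of *pugwa* is /a/ (a vowel), it takes -wu, giving *pugwawu*.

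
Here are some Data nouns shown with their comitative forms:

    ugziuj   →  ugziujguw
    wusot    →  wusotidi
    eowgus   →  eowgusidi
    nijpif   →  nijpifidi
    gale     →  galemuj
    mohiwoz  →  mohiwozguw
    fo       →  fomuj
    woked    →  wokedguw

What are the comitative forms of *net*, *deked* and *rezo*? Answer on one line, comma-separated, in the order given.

netidi, dekedguw, rezomuj

Looking at the final sound of each stem: -idi when the stem ends in a voiceless consonant (*wusot*, *eowgus*, *nijpif*); -guw when the stem ends in a voiced consonant (*ugziuj*, *mohiwoz*, *woked*); -muj when the stem ends in a vowel (*gale*, *fo*).
The final sound of *net* is /t/, which is a voiceless consonant, so the suffix is -idi, giving *netidi*.
The final sound of *deked* is /d/, which is a voiced consonant, so the suffix is -guw, giving *dekedguw*.
*rezo* — final sound /o/ (a vowel) → -muj → *rezomuj*.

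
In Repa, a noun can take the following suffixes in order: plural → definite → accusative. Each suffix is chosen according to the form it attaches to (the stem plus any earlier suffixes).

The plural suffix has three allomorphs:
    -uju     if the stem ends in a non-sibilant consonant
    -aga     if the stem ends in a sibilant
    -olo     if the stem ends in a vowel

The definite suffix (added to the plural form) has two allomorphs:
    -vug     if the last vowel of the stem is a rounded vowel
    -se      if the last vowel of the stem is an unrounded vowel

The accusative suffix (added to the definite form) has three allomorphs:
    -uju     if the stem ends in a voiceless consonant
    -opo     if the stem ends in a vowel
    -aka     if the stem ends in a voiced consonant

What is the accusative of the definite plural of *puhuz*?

*puhuz*: final sound = /z/, a sibilant → -aga → *puhuzaga*.
The plural form *puhuzaga*: last vowel = /a/, an unrounded vowel → -se → *puhuzagase*.
The definite form *puhuzagase* — final sound /e/ (a vowel) → -opo → *puhuzagaseopo*.

puhuzagaseopo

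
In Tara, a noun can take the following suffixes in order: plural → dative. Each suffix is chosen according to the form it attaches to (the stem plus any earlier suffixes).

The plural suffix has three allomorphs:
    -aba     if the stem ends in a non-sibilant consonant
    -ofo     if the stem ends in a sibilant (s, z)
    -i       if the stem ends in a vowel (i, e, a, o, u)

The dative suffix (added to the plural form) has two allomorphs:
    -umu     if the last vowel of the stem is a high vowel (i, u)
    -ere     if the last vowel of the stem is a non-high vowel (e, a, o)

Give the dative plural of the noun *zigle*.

*zigle*: final sound = /e/, a vowel → -i → *ziglei*.
The last vowel of the plural form *ziglei* is /i/, which is a high vowel, so the dative suffix is -umu, giving *zigleiumu*.

zigleiumu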